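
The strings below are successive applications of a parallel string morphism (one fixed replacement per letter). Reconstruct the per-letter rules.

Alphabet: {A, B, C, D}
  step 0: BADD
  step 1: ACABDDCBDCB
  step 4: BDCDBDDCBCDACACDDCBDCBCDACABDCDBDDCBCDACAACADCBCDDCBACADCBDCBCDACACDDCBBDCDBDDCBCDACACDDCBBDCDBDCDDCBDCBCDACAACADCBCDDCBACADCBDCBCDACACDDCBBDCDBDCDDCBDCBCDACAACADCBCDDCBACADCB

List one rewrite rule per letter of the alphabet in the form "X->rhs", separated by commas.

  step 0 ⇒ step 1: BADD ⇒ ACA·BD·DCB·DCB
    A ↦ BD
    B ↦ ACA
    D ↦ DCB
    C ↦ CD  (constrained at step 1)

A->BD, B->ACA, C->CD, D->DCB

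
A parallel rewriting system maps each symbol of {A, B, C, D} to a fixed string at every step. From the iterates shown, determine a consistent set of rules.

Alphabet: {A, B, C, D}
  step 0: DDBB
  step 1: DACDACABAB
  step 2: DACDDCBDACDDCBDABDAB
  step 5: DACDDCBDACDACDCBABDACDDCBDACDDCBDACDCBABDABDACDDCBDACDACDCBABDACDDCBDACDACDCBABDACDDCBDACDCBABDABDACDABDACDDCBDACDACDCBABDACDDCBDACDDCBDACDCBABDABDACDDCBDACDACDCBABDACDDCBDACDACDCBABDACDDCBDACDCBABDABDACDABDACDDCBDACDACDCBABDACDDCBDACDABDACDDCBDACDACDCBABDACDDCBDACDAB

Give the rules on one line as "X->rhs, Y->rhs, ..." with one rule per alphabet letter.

A->D, B->AB, C->DCB, D->DAC

  step 1 ⇒ step 2: DACDACABAB ⇒ DAC·D·DCB·DAC·D·DCB·D·AB·D·AB
    A ↦ D
    B ↦ AB
    C ↦ DCB
    D ↦ DAC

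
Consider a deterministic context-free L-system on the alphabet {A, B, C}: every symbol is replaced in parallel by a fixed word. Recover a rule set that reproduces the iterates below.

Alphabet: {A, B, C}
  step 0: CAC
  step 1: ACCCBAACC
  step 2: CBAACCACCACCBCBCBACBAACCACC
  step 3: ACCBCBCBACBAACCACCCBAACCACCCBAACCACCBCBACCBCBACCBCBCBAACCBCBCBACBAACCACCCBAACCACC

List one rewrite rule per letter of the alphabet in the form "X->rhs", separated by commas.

  step 2 ⇒ step 3: CBAACCACCACCBCBCBACBAACCACC ⇒ ACC·BCB·CBA·CBA·ACC·ACC·CBA·ACC·ACC·CBA·ACC·ACC·BCB·ACC·BCB·ACC·BCB·CBA·ACC·BCB·CBA·CBA·ACC·ACC·CBA·ACC·ACC
    A ↦ CBA
    B ↦ BCB
    C ↦ ACC

A->CBA, B->BCB, C->ACC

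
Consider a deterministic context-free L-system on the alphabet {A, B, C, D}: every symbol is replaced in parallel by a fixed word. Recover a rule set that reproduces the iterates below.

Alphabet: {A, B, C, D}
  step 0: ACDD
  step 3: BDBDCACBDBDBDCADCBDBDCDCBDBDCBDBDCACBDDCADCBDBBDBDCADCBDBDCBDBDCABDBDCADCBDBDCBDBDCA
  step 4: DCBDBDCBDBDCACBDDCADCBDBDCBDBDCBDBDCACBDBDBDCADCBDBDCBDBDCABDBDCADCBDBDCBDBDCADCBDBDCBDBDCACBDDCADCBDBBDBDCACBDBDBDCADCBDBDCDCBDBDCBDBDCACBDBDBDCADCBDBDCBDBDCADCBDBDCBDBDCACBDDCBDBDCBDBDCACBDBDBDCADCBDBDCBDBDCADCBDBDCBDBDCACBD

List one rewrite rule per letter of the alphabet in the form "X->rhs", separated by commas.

  step 3 ⇒ step 4: BDBDCACBDBDBDCADCBDBDCDCBDBDCBDBDCACBDDCADCBDBBDBDCADCBDBDCBDBDCABDBDCADCBDBDCBDBDCA ⇒ DC·BDB·DC·BDB·DCA·CBD·DCA·DC·BDB·DC·BDB·DC·BDB·DCA·CBD·BDB·DCA·DC·BDB·DC·BDB·DCA·BDB·DCA·DC·BDB·DC·BDB·DCA·DC·BDB·DC·BDB·DCA·CBD·DCA·DC·BDB·BDB·DCA·CBD·BDB·DCA·DC·BDB·DC·DC·BDB·DC·BDB·DCA·CBD·BDB·DCA·DC·BDB·DC·BDB·DCA·DC·BDB·DC·BDB·DCA·CBD·DC·BDB·DC·BDB·DCA·CBD·BDB·DCA·DC·BDB·DC·BDB·DCA·DC·BDB·DC·BDB·DCA·CBD
    A ↦ CBD
    B ↦ DC
    C ↦ DCA
    D ↦ BDB

A->CBD, B->DC, C->DCA, D->BDB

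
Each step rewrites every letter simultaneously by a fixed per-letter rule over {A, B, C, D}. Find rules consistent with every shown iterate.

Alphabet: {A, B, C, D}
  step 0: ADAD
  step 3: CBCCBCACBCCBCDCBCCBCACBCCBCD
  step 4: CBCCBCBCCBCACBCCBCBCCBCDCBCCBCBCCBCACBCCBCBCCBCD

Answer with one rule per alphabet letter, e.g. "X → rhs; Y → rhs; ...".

  step 3 ⇒ step 4: CBCCBCACBCCBCDCBCCBCACBCCBCD ⇒ CB·C·CB·CB·C·CB·CA·CB·C·CB·CB·C·CB·CD·CB·C·CB·CB·C·CB·CA·CB·C·CB·CB·C·CB·CD
    A ↦ CA
    B ↦ C
    C ↦ CB
    D ↦ CD

A->CA, B->C, C->CB, D->CD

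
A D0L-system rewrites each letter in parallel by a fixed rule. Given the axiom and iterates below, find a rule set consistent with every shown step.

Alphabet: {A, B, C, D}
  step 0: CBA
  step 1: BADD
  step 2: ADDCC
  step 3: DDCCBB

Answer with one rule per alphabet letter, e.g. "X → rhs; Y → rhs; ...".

  step 2 ⇒ step 3: ADDCC ⇒ DD·C·C·B·B
    A ↦ DD
    C ↦ B
    D ↦ C
  step 0 ⇒ step 1: CBA ⇒ B·A·DD
    B ↦ A

A->DD, B->A, C->B, D->C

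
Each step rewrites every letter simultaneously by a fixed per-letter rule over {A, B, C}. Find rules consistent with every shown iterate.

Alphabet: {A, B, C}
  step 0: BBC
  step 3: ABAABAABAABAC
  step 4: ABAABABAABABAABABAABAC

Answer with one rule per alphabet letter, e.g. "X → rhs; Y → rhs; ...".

  step 3 ⇒ step 4: ABAABAABAABAC ⇒ AB·A·AB·AB·A·AB·AB·A·AB·AB·A·AB·AC
    A ↦ AB
    B ↦ A
    C ↦ AC

A->AB, B->A, C->AC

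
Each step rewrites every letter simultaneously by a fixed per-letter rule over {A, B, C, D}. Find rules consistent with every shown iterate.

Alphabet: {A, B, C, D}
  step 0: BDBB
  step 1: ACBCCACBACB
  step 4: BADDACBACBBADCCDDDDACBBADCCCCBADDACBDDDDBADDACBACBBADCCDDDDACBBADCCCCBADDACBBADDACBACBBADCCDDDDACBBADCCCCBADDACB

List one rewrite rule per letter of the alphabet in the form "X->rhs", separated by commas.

A->BAD, B->ACB, C->D, D->CC

  step 0 ⇒ step 1: BDBB ⇒ ACB·CC·ACB·ACB
    B ↦ ACB
    D ↦ CC
    A ↦ BAD  (constrained at step 1)
    C ↦ D  (constrained at step 1)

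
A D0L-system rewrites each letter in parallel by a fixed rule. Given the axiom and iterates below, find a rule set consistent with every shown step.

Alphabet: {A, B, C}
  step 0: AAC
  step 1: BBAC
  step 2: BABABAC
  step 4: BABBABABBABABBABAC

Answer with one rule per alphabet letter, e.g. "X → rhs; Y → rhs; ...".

  step 1 ⇒ step 2: BBAC ⇒ BA·BA·B·AC
    A ↦ B
    B ↦ BA
    C ↦ AC

A->B, B->BA, C->AC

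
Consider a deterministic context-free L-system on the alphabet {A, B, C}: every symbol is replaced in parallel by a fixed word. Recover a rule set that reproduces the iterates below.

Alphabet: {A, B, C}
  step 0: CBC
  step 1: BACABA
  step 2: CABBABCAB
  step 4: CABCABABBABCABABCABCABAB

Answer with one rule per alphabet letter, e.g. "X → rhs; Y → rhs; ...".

A->B, B->CA, C->BA

  step 1 ⇒ step 2: BACABA ⇒ CA·B·BA·B·CA·B
    A ↦ B
    B ↦ CA
    C ↦ BA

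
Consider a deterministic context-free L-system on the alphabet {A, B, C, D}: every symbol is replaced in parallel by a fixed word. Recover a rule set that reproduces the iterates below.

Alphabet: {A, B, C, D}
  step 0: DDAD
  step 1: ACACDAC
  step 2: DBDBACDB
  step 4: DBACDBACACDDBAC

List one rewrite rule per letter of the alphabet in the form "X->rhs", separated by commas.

A->D, B->D, C->B, D->AC

  step 1 ⇒ step 2: ACACDAC ⇒ D·B·D·B·AC·D·B
    A ↦ D
    C ↦ B
    D ↦ AC
    B ↦ D  (constrained at step 2)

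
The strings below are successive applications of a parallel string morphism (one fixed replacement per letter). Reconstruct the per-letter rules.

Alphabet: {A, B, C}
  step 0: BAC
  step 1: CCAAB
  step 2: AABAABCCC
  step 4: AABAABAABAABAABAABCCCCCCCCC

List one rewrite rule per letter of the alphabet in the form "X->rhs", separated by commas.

  step 1 ⇒ step 2: CCAAB ⇒ AAB·AAB·C·C·C
    A ↦ C
    B ↦ C
    C ↦ AAB

A->C, B->C, C->AAB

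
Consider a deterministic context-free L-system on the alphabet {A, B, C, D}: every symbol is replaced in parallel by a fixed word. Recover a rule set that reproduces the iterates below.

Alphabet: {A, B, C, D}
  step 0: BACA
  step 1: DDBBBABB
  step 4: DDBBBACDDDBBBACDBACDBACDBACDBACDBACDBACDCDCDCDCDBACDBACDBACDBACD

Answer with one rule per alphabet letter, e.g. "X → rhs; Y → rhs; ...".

A->BB, B->DD, C->BA, D->CD

  step 0 ⇒ step 1: BACA ⇒ DD·BB·BA·BB
    A ↦ BB
    B ↦ DD
    C ↦ BA
    D ↦ CD  (constrained at step 1)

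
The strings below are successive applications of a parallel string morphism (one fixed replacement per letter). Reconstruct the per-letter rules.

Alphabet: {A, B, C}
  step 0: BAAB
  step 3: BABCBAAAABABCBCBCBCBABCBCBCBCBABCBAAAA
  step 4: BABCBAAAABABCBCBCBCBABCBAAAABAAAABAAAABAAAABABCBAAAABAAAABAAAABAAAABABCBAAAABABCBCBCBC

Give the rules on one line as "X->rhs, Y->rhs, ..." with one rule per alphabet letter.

A->BC, B->BA, C->AAA

  step 3 ⇒ step 4: BABCBAAAABABCBCBCBCBABCBCBCBCBABCBAAAA ⇒ BA·BC·BA·AAA·BA·BC·BC·BC·BC·BA·BC·BA·AAA·BA·AAA·BA·AAA·BA·AAA·BA·BC·BA·AAA·BA·AAA·BA·AAA·BA·AAA·BA·BC·BA·AAA·BA·BC·BC·BC·BC
    A ↦ BC
    B ↦ BA
    C ↦ AAA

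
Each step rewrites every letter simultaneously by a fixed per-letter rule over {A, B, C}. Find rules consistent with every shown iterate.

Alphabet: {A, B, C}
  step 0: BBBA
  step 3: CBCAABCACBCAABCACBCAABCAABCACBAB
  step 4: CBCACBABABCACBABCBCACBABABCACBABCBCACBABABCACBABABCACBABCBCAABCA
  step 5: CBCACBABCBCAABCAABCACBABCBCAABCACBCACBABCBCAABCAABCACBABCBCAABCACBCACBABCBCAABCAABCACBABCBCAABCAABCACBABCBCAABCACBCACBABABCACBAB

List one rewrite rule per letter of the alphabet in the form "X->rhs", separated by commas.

A->AB, B->CA, C->CB

  step 4 ⇒ step 5: CBCACBABABCACBABCBCACBABABCACBABCBCACBABABCACBABABCACBABCBCAABCA ⇒ CB·CA·CB·AB·CB·CA·AB·CA·AB·CA·CB·AB·CB·CA·AB·CA·CB·CA·CB·AB·CB·CA·AB·CA·AB·CA·CB·AB·CB·CA·AB·CA·CB·CA·CB·AB·CB·CA·AB·CA·AB·CA·CB·AB·CB·CA·AB·CA·AB·CA·CB·AB·CB·CA·AB·CA·CB·CA·CB·AB·AB·CA·CB·AB
    A ↦ AB
    B ↦ CA
    C ↦ CB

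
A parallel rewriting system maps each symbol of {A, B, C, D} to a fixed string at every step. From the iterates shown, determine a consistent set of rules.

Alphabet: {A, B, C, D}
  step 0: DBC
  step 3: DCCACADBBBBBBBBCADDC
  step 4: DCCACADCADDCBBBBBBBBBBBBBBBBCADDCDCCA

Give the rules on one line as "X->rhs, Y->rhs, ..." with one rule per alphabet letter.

A->D, B->BB, C->CA, D->DC

  step 3 ⇒ step 4: DCCACADBBBBBBBBCADDC ⇒ DC·CA·CA·D·CA·D·DC·BB·BB·BB·BB·BB·BB·BB·BB·CA·D·DC·DC·CA
    A ↦ D
    B ↦ BB
    C ↦ CA
    D ↦ DC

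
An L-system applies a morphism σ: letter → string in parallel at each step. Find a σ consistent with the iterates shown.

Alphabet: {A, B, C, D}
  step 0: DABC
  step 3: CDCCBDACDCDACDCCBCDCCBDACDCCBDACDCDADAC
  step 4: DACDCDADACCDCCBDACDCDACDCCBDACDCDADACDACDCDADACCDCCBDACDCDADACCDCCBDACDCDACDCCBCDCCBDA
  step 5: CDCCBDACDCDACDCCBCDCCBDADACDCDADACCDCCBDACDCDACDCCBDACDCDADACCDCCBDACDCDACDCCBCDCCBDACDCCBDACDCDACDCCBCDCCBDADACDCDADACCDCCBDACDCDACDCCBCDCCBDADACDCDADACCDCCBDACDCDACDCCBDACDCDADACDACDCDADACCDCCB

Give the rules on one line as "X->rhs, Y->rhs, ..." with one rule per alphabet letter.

  step 4 ⇒ step 5: DACDCDADACCDCCBDACDCDACDCCBDACDCDADACDACDCDADACCDCCBDACDCDADACCDCCBDACDCDACDCCBCDCCBDA ⇒ CDC·CB·DA·CDC·DA·CDC·CB·CDC·CB·DA·DA·CDC·DA·DA·C·CDC·CB·DA·CDC·DA·CDC·CB·DA·CDC·DA·DA·C·CDC·CB·DA·CDC·DA·CDC·CB·CDC·CB·DA·CDC·CB·DA·CDC·DA·CDC·CB·CDC·CB·DA·DA·CDC·DA·DA·C·CDC·CB·DA·CDC·DA·CDC·CB·CDC·CB·DA·DA·CDC·DA·DA·C·CDC·CB·DA·CDC·DA·CDC·CB·DA·CDC·DA·DA·C·DA·CDC·DA·DA·C·CDC·CB
    A ↦ CB
    B ↦ C
    C ↦ DA
    D ↦ CDC

A->CB, B->C, C->DA, D->CDC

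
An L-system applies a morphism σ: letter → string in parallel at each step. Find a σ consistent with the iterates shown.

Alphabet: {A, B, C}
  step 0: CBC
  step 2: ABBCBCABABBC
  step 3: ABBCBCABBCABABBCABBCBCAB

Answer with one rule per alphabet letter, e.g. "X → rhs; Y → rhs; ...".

A->AB, B->BC, C->AB

  step 2 ⇒ step 3: ABBCBCABABBC ⇒ AB·BC·BC·AB·BC·AB·AB·BC·AB·BC·BC·AB
    A ↦ AB
    B ↦ BC
    C ↦ AB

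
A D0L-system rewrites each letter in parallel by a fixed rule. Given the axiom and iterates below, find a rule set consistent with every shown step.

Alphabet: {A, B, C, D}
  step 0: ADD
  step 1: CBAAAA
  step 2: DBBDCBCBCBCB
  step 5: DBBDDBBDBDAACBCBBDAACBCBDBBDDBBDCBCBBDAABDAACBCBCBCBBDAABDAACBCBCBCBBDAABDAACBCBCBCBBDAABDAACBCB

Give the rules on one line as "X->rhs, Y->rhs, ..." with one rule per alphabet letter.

  step 1 ⇒ step 2: CBAAAA ⇒ DB·BD·CB·CB·CB·CB
    A ↦ CB
    B ↦ BD
    C ↦ DB
  step 0 ⇒ step 1: ADD ⇒ CB·AA·AA
    D ↦ AA

A->CB, B->BD, C->DB, D->AA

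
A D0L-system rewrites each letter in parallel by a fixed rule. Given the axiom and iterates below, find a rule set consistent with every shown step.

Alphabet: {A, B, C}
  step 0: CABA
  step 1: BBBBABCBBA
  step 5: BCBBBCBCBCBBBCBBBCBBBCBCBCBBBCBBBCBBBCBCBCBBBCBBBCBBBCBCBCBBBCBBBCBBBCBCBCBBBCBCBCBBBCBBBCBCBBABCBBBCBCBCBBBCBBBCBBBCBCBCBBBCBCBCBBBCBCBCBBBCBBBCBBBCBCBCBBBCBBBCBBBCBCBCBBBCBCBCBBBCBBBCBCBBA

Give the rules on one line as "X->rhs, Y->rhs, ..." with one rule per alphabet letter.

A->BBA, B->BC, C->BB

  step 0 ⇒ step 1: CABA ⇒ BB·BBA·BC·BBA
    A ↦ BBA
    B ↦ BC
    C ↦ BB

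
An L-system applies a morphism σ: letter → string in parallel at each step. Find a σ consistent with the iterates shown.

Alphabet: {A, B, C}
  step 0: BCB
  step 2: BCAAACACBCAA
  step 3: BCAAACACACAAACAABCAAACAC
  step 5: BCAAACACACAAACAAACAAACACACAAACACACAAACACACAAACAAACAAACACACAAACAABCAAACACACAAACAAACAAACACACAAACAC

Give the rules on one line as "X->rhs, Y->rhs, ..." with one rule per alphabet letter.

A->AC, B->BC, C->AA

  step 2 ⇒ step 3: BCAAACACBCAA ⇒ BC·AA·AC·AC·AC·AA·AC·AA·BC·AA·AC·AC
    A ↦ AC
    B ↦ BC
    C ↦ AA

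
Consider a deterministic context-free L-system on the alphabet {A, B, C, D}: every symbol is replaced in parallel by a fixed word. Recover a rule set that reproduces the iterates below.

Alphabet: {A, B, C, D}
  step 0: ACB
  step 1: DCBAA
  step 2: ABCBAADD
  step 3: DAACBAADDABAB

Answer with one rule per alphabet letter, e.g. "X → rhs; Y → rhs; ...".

  step 2 ⇒ step 3: ABCBAADD ⇒ D·AA·CB·AA·D·D·AB·AB
    A ↦ D
    B ↦ AA
    C ↦ CB
    D ↦ AB

A->D, B->AA, C->CB, D->AB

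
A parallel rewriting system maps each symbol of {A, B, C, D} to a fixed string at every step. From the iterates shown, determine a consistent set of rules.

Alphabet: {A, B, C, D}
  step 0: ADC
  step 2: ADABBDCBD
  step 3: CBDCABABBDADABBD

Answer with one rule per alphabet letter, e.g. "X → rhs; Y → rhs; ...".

A->C, B->AB, C->AD, D->BD

  step 2 ⇒ step 3: ADABBDCBD ⇒ C·BD·C·AB·AB·BD·AD·AB·BD
    A ↦ C
    B ↦ AB
    C ↦ AD
    D ↦ BD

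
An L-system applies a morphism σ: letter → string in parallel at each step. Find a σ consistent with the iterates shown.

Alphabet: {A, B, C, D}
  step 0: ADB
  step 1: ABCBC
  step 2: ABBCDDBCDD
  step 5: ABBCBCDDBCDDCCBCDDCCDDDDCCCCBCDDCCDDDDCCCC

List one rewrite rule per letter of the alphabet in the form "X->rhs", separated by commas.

  step 1 ⇒ step 2: ABCBC ⇒ AB·BC·DD·BC·DD
    A ↦ AB
    B ↦ BC
    C ↦ DD
  step 0 ⇒ step 1: ADB ⇒ AB·C·BC
    D ↦ C

A->AB, B->BC, C->DD, D->C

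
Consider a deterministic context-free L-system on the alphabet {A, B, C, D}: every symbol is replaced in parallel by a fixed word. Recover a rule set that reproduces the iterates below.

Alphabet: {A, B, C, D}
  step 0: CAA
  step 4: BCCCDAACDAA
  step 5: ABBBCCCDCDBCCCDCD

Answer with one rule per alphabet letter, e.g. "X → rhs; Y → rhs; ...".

  step 4 ⇒ step 5: BCCCDAACDAA ⇒ A·B·B·B·CC·CD·CD·B·CC·CD·CD
    A ↦ CD
    B ↦ A
    C ↦ B
    D ↦ CC

A->CD, B->A, C->B, D->CC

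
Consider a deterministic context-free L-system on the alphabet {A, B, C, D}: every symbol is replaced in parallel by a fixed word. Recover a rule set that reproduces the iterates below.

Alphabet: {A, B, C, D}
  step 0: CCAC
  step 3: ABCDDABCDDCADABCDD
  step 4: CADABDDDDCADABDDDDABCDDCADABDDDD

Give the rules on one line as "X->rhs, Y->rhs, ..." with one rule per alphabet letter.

A->C, B->AD, C->AB, D->DD

  step 3 ⇒ step 4: ABCDDABCDDCADABCDD ⇒ C·AD·AB·DD·DD·C·AD·AB·DD·DD·AB·C·DD·C·AD·AB·DD·DD
    A ↦ C
    B ↦ AD
    C ↦ AB
    D ↦ DD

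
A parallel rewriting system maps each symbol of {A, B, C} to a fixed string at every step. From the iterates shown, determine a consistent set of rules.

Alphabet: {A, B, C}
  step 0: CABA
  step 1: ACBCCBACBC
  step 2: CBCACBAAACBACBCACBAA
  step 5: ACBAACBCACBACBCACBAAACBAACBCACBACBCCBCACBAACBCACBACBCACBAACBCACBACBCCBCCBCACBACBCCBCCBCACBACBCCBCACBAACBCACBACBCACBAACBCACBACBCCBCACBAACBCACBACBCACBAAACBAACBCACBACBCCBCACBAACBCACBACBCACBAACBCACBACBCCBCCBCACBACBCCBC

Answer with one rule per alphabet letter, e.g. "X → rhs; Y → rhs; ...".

A->CBC, B->CBA, C->A

  step 1 ⇒ step 2: ACBCCBACBC ⇒ CBC·A·CBA·A·A·CBA·CBC·A·CBA·A
    A ↦ CBC
    B ↦ CBA
    C ↦ A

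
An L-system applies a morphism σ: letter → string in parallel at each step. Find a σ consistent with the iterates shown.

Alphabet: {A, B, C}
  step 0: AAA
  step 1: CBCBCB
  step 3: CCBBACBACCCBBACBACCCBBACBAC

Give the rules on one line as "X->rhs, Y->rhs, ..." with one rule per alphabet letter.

  step 0 ⇒ step 1: AAA ⇒ CB·CB·CB
    A ↦ CB
    B ↦ C  (constrained at step 1)
    C ↦ BAC  (constrained at step 1)

A->CB, B->C, C->BAC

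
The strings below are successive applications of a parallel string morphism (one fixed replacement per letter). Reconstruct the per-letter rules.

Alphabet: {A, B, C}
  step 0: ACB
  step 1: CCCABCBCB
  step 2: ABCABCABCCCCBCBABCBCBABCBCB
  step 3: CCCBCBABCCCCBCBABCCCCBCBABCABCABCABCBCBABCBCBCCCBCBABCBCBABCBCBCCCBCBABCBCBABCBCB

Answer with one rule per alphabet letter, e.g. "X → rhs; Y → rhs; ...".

  step 2 ⇒ step 3: ABCABCABCCCCBCBABCBCBABCBCB ⇒ CCC·BCB·ABC·CCC·BCB·ABC·CCC·BCB·ABC·ABC·ABC·ABC·BCB·ABC·BCB·CCC·BCB·ABC·BCB·ABC·BCB·CCC·BCB·ABC·BCB·ABC·BCB
    A ↦ CCC
    B ↦ BCB
    C ↦ ABC

A->CCC, B->BCB, C->ABC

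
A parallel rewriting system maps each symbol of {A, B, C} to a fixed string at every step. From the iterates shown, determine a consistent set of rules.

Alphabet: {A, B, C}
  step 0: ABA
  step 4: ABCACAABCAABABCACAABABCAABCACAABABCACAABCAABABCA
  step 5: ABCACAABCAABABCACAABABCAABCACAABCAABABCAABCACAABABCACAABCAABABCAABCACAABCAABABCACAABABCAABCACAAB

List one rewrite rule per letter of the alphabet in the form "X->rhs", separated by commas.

  step 4 ⇒ step 5: ABCACAABCAABABCACAABABCAABCACAABABCACAABCAABABCA ⇒ AB·CA·CA·AB·CA·AB·AB·CA·CA·AB·AB·CA·AB·CA·CA·AB·CA·AB·AB·CA·AB·CA·CA·AB·AB·CA·CA·AB·CA·AB·AB·CA·AB·CA·CA·AB·CA·AB·AB·CA·CA·AB·AB·CA·AB·CA·CA·AB
    A ↦ AB
    B ↦ CA
    C ↦ CA

A->AB, B->CA, C->CA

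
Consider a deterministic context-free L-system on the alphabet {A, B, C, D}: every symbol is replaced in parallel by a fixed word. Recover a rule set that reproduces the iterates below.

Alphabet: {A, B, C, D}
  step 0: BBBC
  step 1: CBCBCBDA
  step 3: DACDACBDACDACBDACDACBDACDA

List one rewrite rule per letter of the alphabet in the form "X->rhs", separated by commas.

  step 0 ⇒ step 1: BBBC ⇒ CB·CB·CB·DA
    B ↦ CB
    C ↦ DA
    A ↦ C  (constrained at step 1)
    D ↦ DA  (constrained at step 1)

A->C, B->CB, C->DA, D->DA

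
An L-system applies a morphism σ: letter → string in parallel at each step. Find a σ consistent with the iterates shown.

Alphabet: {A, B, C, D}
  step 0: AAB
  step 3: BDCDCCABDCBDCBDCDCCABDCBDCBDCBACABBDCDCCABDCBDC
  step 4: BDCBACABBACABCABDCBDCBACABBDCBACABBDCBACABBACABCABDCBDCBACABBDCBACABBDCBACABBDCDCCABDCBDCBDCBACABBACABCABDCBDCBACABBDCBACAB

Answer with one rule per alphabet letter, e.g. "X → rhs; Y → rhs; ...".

  step 3 ⇒ step 4: BDCDCCABDCBDCBDCDCCABDCBDCBDCBACABBDCDCCABDCBDC ⇒ BDC·BA·CAB·BA·CAB·CAB·DC·BDC·BA·CAB·BDC·BA·CAB·BDC·BA·CAB·BA·CAB·CAB·DC·BDC·BA·CAB·BDC·BA·CAB·BDC·BA·CAB·BDC·DC·CAB·DC·BDC·BDC·BA·CAB·BA·CAB·CAB·DC·BDC·BA·CAB·BDC·BA·CAB
    A ↦ DC
    B ↦ BDC
    C ↦ CAB
    D ↦ BA

A->DC, B->BDC, C->CAB, D->BA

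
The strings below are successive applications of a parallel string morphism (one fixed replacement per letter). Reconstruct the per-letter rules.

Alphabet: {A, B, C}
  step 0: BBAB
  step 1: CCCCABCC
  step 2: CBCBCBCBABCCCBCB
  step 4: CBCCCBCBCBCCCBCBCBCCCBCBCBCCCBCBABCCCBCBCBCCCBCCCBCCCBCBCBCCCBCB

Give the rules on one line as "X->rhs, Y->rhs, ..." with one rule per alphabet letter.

A->AB, B->CC, C->CB

  step 1 ⇒ step 2: CCCCABCC ⇒ CB·CB·CB·CB·AB·CC·CB·CB
    A ↦ AB
    B ↦ CC
    C ↦ CB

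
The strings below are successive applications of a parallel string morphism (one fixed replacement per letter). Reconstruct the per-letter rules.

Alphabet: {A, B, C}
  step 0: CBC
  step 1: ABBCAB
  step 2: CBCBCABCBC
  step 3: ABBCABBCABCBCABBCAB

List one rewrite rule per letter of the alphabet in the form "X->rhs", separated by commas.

  step 2 ⇒ step 3: CBCBCABCBC ⇒ AB·BC·AB·BC·AB·C·BC·AB·BC·AB
    A ↦ C
    B ↦ BC
    C ↦ AB

A->C, B->BC, C->AB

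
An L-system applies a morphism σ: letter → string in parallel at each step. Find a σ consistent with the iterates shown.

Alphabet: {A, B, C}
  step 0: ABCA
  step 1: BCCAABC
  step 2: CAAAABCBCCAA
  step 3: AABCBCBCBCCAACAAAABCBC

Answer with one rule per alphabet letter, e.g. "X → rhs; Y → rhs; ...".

A->BC, B->C, C->AA

  step 2 ⇒ step 3: CAAAABCBCCAA ⇒ AA·BC·BC·BC·BC·C·AA·C·AA·AA·BC·BC
    A ↦ BC
    B ↦ C
    C ↦ AA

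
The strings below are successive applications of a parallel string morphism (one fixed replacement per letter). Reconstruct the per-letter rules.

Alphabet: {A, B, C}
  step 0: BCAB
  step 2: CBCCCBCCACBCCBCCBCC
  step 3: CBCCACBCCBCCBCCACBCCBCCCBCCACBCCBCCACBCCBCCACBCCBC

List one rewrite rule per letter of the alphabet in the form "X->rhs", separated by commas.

  step 2 ⇒ step 3: CBCCCBCCACBCCBCCBCC ⇒ CBC·CA·CBC·CBC·CBC·CA·CBC·CBC·C·CBC·CA·CBC·CBC·CA·CBC·CBC·CA·CBC·CBC
    A ↦ C
    B ↦ CA
    C ↦ CBC

A->C, B->CA, C->CBC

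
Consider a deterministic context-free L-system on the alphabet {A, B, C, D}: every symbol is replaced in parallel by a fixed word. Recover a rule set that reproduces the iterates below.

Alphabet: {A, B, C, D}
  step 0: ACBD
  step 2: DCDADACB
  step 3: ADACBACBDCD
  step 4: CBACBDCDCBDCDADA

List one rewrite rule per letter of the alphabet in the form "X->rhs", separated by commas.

A->CB, B->CD, C->D, D->A

  step 3 ⇒ step 4: ADACBACBDCD ⇒ CB·A·CB·D·CD·CB·D·CD·A·D·A
    A ↦ CB
    B ↦ CD
    C ↦ D
    D ↦ A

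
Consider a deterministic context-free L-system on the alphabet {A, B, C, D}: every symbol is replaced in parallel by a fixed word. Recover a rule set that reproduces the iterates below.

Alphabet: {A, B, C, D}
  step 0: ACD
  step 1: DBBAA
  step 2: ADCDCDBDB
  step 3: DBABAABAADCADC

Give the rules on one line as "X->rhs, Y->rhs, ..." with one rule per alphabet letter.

A->DB, B->DC, C->BA, D->A

  step 2 ⇒ step 3: ADCDCDBDB ⇒ DB·A·BA·A·BA·A·DC·A·DC
    A ↦ DB
    B ↦ DC
    C ↦ BA
    D ↦ A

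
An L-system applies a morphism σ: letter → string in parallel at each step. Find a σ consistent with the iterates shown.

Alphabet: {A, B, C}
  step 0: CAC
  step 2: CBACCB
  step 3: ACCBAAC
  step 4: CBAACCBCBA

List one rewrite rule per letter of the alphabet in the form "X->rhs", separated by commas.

A->CB, B->C, C->A

  step 3 ⇒ step 4: ACCBAAC ⇒ CB·A·A·C·CB·CB·A
    A ↦ CB
    B ↦ C
    C ↦ A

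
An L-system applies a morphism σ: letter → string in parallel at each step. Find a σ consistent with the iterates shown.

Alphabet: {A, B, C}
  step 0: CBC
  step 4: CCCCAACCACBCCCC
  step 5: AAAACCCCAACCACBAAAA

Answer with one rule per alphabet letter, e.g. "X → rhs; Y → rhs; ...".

  step 4 ⇒ step 5: CCCCAACCACBCCCC ⇒ A·A·A·A·CC·CC·A·A·CC·A·CB·A·A·A·A
    A ↦ CC
    B ↦ CB
    C ↦ A

A->CC, B->CB, C->A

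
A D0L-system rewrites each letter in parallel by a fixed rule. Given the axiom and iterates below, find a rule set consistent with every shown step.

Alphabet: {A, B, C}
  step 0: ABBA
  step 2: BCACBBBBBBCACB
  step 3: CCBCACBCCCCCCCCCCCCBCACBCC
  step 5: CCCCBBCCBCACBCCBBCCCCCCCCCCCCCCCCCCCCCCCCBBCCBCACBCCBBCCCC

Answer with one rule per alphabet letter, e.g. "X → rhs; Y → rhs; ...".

A->CAC, B->CC, C->B

  step 2 ⇒ step 3: BCACBBBBBBCACB ⇒ CC·B·CAC·B·CC·CC·CC·CC·CC·CC·B·CAC·B·CC
    A ↦ CAC
    B ↦ CC
    C ↦ B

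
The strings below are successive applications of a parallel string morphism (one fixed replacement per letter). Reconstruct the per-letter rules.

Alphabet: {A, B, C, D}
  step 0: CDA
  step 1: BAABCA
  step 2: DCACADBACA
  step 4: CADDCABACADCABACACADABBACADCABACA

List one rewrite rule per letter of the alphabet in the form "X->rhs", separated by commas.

A->CA, B->D, C->BA, D->AB

  step 1 ⇒ step 2: BAABCA ⇒ D·CA·CA·D·BA·CA
    A ↦ CA
    B ↦ D
    C ↦ BA
  step 0 ⇒ step 1: CDA ⇒ BA·AB·CA
    D ↦ AB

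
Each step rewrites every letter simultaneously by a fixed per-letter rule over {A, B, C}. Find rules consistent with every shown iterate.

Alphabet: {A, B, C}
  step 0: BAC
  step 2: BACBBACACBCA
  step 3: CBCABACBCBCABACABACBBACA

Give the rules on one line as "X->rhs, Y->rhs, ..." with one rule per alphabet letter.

  step 2 ⇒ step 3: BACBBACACBCA ⇒ CB·CA·BA·CB·CB·CA·BA·CA·BA·CB·BA·CA
    A ↦ CA
    B ↦ CB
    C ↦ BA

A->CA, B->CB, C->BA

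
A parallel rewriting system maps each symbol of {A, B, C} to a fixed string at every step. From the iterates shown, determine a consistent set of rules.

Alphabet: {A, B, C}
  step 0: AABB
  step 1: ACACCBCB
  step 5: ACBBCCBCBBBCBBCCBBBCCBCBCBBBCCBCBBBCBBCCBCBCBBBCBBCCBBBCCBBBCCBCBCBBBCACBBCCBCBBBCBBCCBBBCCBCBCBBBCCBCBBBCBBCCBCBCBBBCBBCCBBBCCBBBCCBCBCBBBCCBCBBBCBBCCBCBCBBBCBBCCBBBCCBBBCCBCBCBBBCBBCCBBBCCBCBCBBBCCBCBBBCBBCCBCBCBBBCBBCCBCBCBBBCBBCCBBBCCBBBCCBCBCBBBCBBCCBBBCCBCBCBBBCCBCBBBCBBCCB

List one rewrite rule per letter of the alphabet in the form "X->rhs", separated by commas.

A->AC, B->CB, C->BBC

  step 0 ⇒ step 1: AABB ⇒ AC·AC·CB·CB
    A ↦ AC
    B ↦ CB
    C ↦ BBC  (constrained at step 1)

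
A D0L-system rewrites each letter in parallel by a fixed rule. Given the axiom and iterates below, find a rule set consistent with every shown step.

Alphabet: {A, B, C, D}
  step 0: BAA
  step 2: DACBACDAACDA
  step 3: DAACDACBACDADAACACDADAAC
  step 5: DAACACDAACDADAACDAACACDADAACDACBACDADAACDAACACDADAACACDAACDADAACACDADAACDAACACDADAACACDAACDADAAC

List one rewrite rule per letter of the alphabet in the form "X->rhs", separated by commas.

A->AC, B->CB, C->DA, D->DA

  step 2 ⇒ step 3: DACBACDAACDA ⇒ DA·AC·DA·CB·AC·DA·DA·AC·AC·DA·DA·AC
    A ↦ AC
    B ↦ CB
    C ↦ DA
    D ↦ DA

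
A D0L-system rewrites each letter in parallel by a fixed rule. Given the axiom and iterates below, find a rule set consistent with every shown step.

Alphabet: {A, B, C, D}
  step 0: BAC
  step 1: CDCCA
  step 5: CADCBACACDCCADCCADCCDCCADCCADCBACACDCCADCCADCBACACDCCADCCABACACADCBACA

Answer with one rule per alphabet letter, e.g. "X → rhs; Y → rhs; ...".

A->DC, B->C, C->CA, D->BA

  step 0 ⇒ step 1: BAC ⇒ C·DC·CA
    A ↦ DC
    B ↦ C
    C ↦ CA
    D ↦ BA  (constrained at step 1)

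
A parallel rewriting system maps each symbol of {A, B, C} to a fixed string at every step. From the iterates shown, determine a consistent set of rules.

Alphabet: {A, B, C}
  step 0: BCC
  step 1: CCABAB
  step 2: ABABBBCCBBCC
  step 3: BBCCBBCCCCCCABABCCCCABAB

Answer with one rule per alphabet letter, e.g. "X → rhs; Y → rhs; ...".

A->BB, B->CC, C->AB

  step 2 ⇒ step 3: ABABBBCCBBCC ⇒ BB·CC·BB·CC·CC·CC·AB·AB·CC·CC·AB·AB
    A ↦ BB
    B ↦ CC
    C ↦ AB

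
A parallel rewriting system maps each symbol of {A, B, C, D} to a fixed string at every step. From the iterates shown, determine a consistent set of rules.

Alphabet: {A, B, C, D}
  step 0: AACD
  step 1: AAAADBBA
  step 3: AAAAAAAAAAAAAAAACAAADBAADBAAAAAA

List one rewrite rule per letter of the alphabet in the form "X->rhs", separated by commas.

A->AA, B->CA, C->DB, D->BA

  step 0 ⇒ step 1: AACD ⇒ AA·AA·DB·BA
    A ↦ AA
    C ↦ DB
    D ↦ BA
    B ↦ CA  (constrained at step 1)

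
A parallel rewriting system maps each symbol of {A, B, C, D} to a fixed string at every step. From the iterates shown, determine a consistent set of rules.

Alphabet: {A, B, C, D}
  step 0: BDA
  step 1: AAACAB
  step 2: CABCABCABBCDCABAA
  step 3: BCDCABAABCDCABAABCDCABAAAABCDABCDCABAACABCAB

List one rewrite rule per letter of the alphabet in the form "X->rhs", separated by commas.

A->CAB, B->AA, C->BCD, D->A

  step 2 ⇒ step 3: CABCABCABBCDCABAA ⇒ BCD·CAB·AA·BCD·CAB·AA·BCD·CAB·AA·AA·BCD·A·BCD·CAB·AA·CAB·CAB
    A ↦ CAB
    B ↦ AA
    C ↦ BCD
    D ↦ A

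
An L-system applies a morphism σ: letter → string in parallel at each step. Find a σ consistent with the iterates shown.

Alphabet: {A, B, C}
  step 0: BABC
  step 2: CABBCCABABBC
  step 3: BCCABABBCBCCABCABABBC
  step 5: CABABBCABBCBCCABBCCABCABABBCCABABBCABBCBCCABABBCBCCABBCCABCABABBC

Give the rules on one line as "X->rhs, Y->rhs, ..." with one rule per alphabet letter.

  step 2 ⇒ step 3: CABBCCABABBC ⇒ BC·C·AB·AB·BC·BC·C·AB·C·AB·AB·BC
    A ↦ C
    B ↦ AB
    C ↦ BC

A->C, B->AB, C->BC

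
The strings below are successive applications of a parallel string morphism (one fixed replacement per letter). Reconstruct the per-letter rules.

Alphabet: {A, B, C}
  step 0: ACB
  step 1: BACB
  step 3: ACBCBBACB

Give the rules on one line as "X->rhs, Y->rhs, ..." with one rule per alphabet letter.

A->B, B->CB, C->A

  step 0 ⇒ step 1: ACB ⇒ B·A·CB
    A ↦ B
    B ↦ CB
    C ↦ A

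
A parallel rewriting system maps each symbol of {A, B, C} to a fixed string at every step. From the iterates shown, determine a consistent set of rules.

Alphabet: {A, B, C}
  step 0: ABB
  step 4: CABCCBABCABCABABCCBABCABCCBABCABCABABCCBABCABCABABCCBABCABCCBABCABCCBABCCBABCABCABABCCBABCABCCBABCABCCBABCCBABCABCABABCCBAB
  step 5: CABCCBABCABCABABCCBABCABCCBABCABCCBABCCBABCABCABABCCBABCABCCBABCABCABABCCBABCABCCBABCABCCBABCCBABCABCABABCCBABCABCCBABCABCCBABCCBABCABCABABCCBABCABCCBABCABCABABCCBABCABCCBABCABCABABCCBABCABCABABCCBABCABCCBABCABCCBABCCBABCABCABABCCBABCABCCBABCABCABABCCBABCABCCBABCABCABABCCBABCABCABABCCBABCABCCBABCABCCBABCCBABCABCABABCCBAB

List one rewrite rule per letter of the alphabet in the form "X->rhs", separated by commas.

  step 4 ⇒ step 5: CABCCBABCABCABABCCBABCABCCBABCABCABABCCBABCABCABABCCBABCABCCBABCABCCBABCCBABCABCABABCCBABCABCCBABCABCCBABCCBABCABCABABCCBAB ⇒ CAB·CCB·AB·CAB·CAB·AB·CCB·AB·CAB·CCB·AB·CAB·CCB·AB·CCB·AB·CAB·CAB·AB·CCB·AB·CAB·CCB·AB·CAB·CAB·AB·CCB·AB·CAB·CCB·AB·CAB·CCB·AB·CCB·AB·CAB·CAB·AB·CCB·AB·CAB·CCB·AB·CAB·CCB·AB·CCB·AB·CAB·CAB·AB·CCB·AB·CAB·CCB·AB·CAB·CAB·AB·CCB·AB·CAB·CCB·AB·CAB·CAB·AB·CCB·AB·CAB·CAB·AB·CCB·AB·CAB·CCB·AB·CAB·CCB·AB·CCB·AB·CAB·CAB·AB·CCB·AB·CAB·CCB·AB·CAB·CAB·AB·CCB·AB·CAB·CCB·AB·CAB·CAB·AB·CCB·AB·CAB·CAB·AB·CCB·AB·CAB·CCB·AB·CAB·CCB·AB·CCB·AB·CAB·CAB·AB·CCB·AB
    A ↦ CCB
    B ↦ AB
    C ↦ CAB

A->CCB, B->AB, C->CAB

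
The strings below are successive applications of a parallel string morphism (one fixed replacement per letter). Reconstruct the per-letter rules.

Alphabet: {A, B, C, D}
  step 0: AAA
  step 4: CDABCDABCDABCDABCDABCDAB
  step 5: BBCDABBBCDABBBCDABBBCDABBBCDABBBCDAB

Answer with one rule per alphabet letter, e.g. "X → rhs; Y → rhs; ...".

A->CD, B->AB, C->B, D->B

  step 4 ⇒ step 5: CDABCDABCDABCDABCDABCDAB ⇒ B·B·CD·AB·B·B·CD·AB·B·B·CD·AB·B·B·CD·AB·B·B·CD·AB·B·B·CD·AB
    A ↦ CD
    B ↦ AB
    C ↦ B
    D ↦ B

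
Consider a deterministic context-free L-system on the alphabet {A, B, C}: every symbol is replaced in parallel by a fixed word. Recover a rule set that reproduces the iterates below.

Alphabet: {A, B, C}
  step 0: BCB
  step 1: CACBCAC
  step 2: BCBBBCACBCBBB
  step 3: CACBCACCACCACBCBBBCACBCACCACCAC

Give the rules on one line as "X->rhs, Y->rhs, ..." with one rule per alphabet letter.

A->CBB, B->CAC, C->B

  step 2 ⇒ step 3: BCBBBCACBCBBB ⇒ CAC·B·CAC·CAC·CAC·B·CBB·B·CAC·B·CAC·CAC·CAC
    A ↦ CBB
    B ↦ CAC
    C ↦ B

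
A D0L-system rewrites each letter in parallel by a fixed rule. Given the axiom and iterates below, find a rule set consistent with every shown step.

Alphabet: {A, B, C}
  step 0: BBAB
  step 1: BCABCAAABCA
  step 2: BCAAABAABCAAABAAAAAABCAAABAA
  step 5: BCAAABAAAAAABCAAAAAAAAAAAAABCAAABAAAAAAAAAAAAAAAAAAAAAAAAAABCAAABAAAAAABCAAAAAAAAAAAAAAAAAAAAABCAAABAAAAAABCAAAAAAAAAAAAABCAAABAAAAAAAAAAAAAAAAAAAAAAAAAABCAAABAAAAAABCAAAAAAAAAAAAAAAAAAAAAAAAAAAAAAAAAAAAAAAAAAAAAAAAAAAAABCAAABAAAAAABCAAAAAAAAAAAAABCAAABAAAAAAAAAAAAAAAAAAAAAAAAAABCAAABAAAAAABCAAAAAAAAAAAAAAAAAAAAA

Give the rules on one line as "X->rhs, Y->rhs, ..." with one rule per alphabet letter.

  step 1 ⇒ step 2: BCABCAAABCA ⇒ BCA·AAB·AA·BCA·AAB·AA·AA·AA·BCA·AAB·AA
    A ↦ AA
    B ↦ BCA
    C ↦ AAB

A->AA, B->BCA, C->AAB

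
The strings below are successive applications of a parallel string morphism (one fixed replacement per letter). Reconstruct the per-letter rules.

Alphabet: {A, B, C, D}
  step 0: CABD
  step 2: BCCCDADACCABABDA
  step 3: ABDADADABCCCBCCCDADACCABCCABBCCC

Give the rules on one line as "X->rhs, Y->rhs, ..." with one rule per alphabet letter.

A->CC, B->AB, C->DA, D->BC

  step 2 ⇒ step 3: BCCCDADACCABABDA ⇒ AB·DA·DA·DA·BC·CC·BC·CC·DA·DA·CC·AB·CC·AB·BC·CC
    A ↦ CC
    B ↦ AB
    C ↦ DA
    D ↦ BC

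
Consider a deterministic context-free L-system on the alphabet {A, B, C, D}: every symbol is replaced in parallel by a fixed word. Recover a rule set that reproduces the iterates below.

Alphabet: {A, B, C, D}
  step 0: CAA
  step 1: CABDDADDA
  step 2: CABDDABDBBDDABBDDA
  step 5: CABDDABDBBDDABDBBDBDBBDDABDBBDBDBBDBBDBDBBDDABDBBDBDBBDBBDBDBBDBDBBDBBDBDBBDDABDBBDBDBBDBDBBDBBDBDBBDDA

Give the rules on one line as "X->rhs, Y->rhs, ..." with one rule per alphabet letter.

  step 1 ⇒ step 2: CABDDADDA ⇒ CAB·DDA·BD·B·B·DDA·B·B·DDA
    A ↦ DDA
    B ↦ BD
    C ↦ CAB
    D ↦ B

A->DDA, B->BD, C->CAB, D->B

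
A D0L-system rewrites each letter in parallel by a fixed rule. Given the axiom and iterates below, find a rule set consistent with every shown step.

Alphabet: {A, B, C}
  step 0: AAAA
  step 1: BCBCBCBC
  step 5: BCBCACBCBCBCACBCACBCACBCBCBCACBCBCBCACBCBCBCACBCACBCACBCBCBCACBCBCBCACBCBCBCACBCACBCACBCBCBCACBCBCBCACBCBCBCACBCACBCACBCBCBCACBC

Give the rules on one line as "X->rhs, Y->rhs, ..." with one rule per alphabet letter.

A->BC, B->AC, C->BC

  step 0 ⇒ step 1: AAAA ⇒ BC·BC·BC·BC
    A ↦ BC
    B ↦ AC  (constrained at step 1)
    C ↦ BC  (constrained at step 1)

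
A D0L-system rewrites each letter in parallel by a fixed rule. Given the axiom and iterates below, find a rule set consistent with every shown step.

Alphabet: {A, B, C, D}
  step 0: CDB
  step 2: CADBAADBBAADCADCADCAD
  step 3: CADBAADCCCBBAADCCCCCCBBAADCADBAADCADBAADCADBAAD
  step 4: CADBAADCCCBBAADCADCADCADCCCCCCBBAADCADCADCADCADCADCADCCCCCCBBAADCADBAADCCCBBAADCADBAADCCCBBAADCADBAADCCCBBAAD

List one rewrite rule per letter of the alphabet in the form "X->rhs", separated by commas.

A->B, B->CCC, C->CAD, D->AAD

  step 3 ⇒ step 4: CADBAADCCCBBAADCCCCCCBBAADCADBAADCADBAADCADBAAD ⇒ CAD·B·AAD·CCC·B·B·AAD·CAD·CAD·CAD·CCC·CCC·B·B·AAD·CAD·CAD·CAD·CAD·CAD·CAD·CCC·CCC·B·B·AAD·CAD·B·AAD·CCC·B·B·AAD·CAD·B·AAD·CCC·B·B·AAD·CAD·B·AAD·CCC·B·B·AAD
    A ↦ B
    B ↦ CCC
    C ↦ CAD
    D ↦ AAD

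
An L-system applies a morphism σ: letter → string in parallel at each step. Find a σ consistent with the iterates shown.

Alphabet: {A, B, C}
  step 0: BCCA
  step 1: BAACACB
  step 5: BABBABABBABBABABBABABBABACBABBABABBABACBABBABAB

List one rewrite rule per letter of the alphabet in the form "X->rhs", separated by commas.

A->B, B->BA, C->AC

  step 0 ⇒ step 1: BCCA ⇒ BA·AC·AC·B
    A ↦ B
    B ↦ BA
    C ↦ AC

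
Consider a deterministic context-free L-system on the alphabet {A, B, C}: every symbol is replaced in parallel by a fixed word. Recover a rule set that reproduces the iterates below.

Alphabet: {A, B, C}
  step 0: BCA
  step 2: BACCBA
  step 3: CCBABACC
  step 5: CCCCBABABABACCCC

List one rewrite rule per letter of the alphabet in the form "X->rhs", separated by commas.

  step 2 ⇒ step 3: BACCBA ⇒ C·C·BA·BA·C·C
    A ↦ C
    B ↦ C
    C ↦ BA

A->C, B->C, C->BA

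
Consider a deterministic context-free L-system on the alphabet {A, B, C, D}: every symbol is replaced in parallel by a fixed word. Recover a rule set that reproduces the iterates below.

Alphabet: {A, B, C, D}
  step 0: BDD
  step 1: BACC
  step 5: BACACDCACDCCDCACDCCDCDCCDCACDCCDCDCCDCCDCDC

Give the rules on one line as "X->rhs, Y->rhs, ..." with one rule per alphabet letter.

A->CA, B->BA, C->CD, D->C

  step 0 ⇒ step 1: BDD ⇒ BA·C·C
    B ↦ BA
    D ↦ C
    A ↦ CA  (constrained at step 1)
    C ↦ CD  (constrained at step 1)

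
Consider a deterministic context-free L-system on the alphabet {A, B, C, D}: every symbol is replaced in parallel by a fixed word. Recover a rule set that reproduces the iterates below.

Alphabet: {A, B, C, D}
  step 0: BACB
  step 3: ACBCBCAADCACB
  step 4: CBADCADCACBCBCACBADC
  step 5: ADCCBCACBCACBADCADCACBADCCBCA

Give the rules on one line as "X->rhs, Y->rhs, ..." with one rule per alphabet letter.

  step 4 ⇒ step 5: CBADCADCACBCBCACBADC ⇒ A·DC·CB·C·A·CB·C·A·CB·A·DC·A·DC·A·CB·A·DC·CB·C·A
    A ↦ CB
    B ↦ DC
    C ↦ A
    D ↦ C

A->CB, B->DC, C->A, D->C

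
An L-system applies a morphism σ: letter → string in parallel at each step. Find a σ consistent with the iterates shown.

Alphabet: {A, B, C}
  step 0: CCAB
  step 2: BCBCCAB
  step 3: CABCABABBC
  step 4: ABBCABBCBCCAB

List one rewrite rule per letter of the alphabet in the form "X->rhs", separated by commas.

A->B, B->C, C->AB

  step 3 ⇒ step 4: CABCABABBC ⇒ AB·B·C·AB·B·C·B·C·C·AB
    A ↦ B
    B ↦ C
    C ↦ AB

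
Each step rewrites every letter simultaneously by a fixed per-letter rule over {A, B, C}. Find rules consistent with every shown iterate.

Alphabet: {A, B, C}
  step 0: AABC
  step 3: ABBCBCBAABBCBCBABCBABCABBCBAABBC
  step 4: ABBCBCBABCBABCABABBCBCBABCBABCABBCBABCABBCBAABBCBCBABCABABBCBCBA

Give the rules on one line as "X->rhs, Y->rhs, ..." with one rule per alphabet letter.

A->AB, B->BC, C->BA

  step 3 ⇒ step 4: ABBCBCBAABBCBCBABCBABCABBCBAABBC ⇒ AB·BC·BC·BA·BC·BA·BC·AB·AB·BC·BC·BA·BC·BA·BC·AB·BC·BA·BC·AB·BC·BA·AB·BC·BC·BA·BC·AB·AB·BC·BC·BA
    A ↦ AB
    B ↦ BC
    C ↦ BA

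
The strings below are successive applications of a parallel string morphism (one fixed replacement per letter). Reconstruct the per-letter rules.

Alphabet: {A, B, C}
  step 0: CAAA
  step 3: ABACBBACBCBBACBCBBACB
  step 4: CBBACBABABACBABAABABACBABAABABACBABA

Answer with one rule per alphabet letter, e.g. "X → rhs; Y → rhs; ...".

  step 3 ⇒ step 4: ABACBBACBCBBACBCBBACB ⇒ CB·BA·CB·A·BA·BA·CB·A·BA·A·BA·BA·CB·A·BA·A·BA·BA·CB·A·BA
    A ↦ CB
    B ↦ BA
    C ↦ A

A->CB, B->BA, C->A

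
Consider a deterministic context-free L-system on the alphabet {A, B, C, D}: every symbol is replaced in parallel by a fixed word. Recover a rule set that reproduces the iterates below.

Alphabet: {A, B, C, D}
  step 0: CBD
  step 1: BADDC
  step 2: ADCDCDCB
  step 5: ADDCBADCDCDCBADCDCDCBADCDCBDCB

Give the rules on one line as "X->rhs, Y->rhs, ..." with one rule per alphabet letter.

A->C, B->AD, C->B, D->DC

  step 1 ⇒ step 2: BADDC ⇒ AD·C·DC·DC·B
    A ↦ C
    B ↦ AD
    C ↦ B
    D ↦ DC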